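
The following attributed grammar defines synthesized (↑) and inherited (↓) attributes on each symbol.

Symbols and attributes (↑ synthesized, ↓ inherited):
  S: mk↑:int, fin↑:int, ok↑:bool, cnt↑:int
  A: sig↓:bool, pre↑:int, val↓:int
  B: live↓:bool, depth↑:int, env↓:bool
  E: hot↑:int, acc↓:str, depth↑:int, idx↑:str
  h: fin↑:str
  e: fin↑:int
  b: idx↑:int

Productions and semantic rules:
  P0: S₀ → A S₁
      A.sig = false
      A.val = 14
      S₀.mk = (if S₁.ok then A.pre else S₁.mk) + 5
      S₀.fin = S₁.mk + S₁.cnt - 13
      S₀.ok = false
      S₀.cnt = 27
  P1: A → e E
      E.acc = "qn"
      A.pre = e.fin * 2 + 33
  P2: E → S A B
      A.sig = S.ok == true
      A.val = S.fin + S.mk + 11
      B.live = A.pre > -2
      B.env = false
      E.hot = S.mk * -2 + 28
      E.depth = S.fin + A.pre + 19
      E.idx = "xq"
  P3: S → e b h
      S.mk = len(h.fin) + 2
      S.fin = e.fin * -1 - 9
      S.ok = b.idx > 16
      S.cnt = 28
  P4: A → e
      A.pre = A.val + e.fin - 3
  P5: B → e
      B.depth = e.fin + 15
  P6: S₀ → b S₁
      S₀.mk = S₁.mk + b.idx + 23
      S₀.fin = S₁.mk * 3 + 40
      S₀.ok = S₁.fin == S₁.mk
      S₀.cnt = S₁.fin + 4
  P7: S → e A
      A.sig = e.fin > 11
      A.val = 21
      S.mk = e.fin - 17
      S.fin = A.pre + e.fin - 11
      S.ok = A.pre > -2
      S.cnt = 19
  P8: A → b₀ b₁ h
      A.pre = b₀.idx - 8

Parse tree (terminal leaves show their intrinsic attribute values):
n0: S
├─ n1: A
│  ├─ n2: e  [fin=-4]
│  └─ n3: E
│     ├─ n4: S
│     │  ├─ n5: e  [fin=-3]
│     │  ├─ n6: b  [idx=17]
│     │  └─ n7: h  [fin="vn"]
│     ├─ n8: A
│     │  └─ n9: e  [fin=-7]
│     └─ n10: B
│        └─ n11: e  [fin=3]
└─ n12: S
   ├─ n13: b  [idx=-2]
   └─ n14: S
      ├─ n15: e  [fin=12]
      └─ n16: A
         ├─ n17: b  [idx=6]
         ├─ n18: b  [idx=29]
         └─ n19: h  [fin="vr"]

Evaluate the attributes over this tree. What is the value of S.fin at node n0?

1. n1.sig = false  [false]
2. n1.val = 14  [14]
3. n2.fin = -4  [terminal]
4. n3.acc = "qn"  ["qn"]
5. n5.fin = -3  [terminal]
6. n6.idx = 17  [terminal]
7. n7.fin = "vn"  [terminal]
8. n4.mk = 4  [len(h.fin) + 2]
9. n4.fin = -6  [e.fin * -1 - 9]
10. n4.ok = true  [b.idx > 16]
11. n4.cnt = 28  [28]
12. n8.sig = true  [S.ok == true]
13. n8.val = 9  [S.fin + S.mk + 11]
14. n9.fin = -7  [terminal]
15. n8.pre = -1  [A.val + e.fin - 3]
16. n10.live = true  [A.pre > -2]
17. n10.env = false  [false]
18. n11.fin = 3  [terminal]
19. n10.depth = 18  [e.fin + 15]
20. n3.hot = 20  [S.mk * -2 + 28]
21. n3.depth = 12  [S.fin + A.pre + 19]
22. n3.idx = "xq"  ["xq"]
23. n1.pre = 25  [e.fin * 2 + 33]
24. n13.idx = -2  [terminal]
25. n15.fin = 12  [terminal]
26. n16.sig = true  [e.fin > 11]
27. n16.val = 21  [21]
28. n17.idx = 6  [terminal]
29. n18.idx = 29  [terminal]
30. n19.fin = "vr"  [terminal]
31. n16.pre = -2  [b₀.idx - 8]
32. n14.mk = -5  [e.fin - 17]
33. n14.fin = -1  [A.pre + e.fin - 11]
34. n14.ok = false  [A.pre > -2]
35. n14.cnt = 19  [19]
36. n12.mk = 16  [S₁.mk + b.idx + 23]
37. n12.fin = 25  [S₁.mk * 3 + 40]
38. n12.ok = false  [S₁.fin == S₁.mk]
39. n12.cnt = 3  [S₁.fin + 4]
40. n0.mk = 21  [(if S₁.ok then A.pre else S₁.mk) + 5]
41. n0.fin = 6  [S₁.mk + S₁.cnt - 13]
42. n0.ok = false  [false]
43. n0.cnt = 27  [27]

6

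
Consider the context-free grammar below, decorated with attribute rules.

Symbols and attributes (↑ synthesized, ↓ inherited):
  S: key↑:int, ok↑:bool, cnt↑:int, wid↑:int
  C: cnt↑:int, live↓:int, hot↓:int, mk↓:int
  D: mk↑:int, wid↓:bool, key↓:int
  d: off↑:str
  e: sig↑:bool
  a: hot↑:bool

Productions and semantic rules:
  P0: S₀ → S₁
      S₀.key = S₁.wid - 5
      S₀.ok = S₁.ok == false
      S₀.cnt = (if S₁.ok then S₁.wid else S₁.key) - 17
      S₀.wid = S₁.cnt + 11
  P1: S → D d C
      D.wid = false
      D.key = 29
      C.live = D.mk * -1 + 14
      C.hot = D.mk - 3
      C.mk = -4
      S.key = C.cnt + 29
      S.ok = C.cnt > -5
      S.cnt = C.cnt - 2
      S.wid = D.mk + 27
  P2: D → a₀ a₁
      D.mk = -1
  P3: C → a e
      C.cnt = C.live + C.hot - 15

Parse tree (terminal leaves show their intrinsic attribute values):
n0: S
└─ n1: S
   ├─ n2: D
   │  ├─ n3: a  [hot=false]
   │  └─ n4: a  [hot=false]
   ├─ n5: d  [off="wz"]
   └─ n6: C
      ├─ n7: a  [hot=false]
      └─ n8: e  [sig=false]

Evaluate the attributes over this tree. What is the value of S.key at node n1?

1. n2.wid = false  [false]
2. n2.key = 29  [29]
3. n3.hot = false  [terminal]
4. n4.hot = false  [terminal]
5. n2.mk = -1  [-1]
6. n5.off = "wz"  [terminal]
7. n6.live = 15  [D.mk * -1 + 14]
8. n6.hot = -4  [D.mk - 3]
9. n6.mk = -4  [-4]
10. n7.hot = false  [terminal]
11. n8.sig = false  [terminal]
12. n6.cnt = -4  [C.live + C.hot - 15]
13. n1.key = 25  [C.cnt + 29]
14. n1.ok = true  [C.cnt > -5]
15. n1.cnt = -6  [C.cnt - 2]
16. n1.wid = 26  [D.mk + 27]
17. n0.key = 21  [S₁.wid - 5]
18. n0.ok = false  [S₁.ok == false]
19. n0.cnt = 9  [(if S₁.ok then S₁.wid else S₁.key) - 17]
20. n0.wid = 5  [S₁.cnt + 11]

25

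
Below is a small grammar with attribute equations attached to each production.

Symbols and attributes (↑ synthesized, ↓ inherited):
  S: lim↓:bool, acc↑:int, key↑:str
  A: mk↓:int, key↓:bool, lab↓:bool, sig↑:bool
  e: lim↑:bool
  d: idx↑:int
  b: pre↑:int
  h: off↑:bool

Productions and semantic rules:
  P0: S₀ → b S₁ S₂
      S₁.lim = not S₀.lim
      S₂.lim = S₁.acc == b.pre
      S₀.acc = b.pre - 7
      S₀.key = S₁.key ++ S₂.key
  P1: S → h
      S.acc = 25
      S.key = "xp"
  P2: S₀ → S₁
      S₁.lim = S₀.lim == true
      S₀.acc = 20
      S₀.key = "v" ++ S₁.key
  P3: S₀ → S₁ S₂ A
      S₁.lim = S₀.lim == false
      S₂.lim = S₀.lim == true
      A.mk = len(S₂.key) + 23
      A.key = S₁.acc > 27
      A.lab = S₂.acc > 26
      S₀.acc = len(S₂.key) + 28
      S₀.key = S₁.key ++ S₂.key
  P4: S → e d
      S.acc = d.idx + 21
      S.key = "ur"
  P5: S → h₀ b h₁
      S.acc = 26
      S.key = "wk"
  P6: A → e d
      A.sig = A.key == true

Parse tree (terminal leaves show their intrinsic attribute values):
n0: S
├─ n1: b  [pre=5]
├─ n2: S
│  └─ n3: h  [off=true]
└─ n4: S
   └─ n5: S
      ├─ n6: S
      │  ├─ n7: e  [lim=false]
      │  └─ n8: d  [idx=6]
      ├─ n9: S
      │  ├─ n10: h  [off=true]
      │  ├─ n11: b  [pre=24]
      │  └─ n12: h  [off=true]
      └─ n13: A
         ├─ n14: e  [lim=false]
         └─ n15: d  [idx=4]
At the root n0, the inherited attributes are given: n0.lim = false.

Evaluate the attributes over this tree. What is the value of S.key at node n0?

1. n0.lim = false  [given at root]
2. n1.pre = 5  [terminal]
3. n2.lim = true  [not S₀.lim]
4. n3.off = true  [terminal]
5. n2.acc = 25  [25]
6. n2.key = "xp"  ["xp"]
7. n4.lim = false  [S₁.acc == b.pre]
8. n5.lim = false  [S₀.lim == true]
9. n6.lim = true  [S₀.lim == false]
10. n7.lim = false  [terminal]
11. n8.idx = 6  [terminal]
12. n6.acc = 27  [d.idx + 21]
13. n6.key = "ur"  ["ur"]
14. n9.lim = false  [S₀.lim == true]
15. n10.off = true  [terminal]
16. n11.pre = 24  [terminal]
17. n12.off = true  [terminal]
18. n9.acc = 26  [26]
19. n9.key = "wk"  ["wk"]
20. n13.mk = 25  [len(S₂.key) + 23]
21. n13.key = false  [S₁.acc > 27]
22. n13.lab = false  [S₂.acc > 26]
23. n14.lim = false  [terminal]
24. n15.idx = 4  [terminal]
25. n13.sig = false  [A.key == true]
26. n5.acc = 30  [len(S₂.key) + 28]
27. n5.key = "urwk"  [S₁.key ++ S₂.key]
28. n4.acc = 20  [20]
29. n4.key = "vurwk"  ["v" ++ S₁.key]
30. n0.acc = -2  [b.pre - 7]
31. n0.key = "xpvurwk"  [S₁.key ++ S₂.key]

"xpvurwk"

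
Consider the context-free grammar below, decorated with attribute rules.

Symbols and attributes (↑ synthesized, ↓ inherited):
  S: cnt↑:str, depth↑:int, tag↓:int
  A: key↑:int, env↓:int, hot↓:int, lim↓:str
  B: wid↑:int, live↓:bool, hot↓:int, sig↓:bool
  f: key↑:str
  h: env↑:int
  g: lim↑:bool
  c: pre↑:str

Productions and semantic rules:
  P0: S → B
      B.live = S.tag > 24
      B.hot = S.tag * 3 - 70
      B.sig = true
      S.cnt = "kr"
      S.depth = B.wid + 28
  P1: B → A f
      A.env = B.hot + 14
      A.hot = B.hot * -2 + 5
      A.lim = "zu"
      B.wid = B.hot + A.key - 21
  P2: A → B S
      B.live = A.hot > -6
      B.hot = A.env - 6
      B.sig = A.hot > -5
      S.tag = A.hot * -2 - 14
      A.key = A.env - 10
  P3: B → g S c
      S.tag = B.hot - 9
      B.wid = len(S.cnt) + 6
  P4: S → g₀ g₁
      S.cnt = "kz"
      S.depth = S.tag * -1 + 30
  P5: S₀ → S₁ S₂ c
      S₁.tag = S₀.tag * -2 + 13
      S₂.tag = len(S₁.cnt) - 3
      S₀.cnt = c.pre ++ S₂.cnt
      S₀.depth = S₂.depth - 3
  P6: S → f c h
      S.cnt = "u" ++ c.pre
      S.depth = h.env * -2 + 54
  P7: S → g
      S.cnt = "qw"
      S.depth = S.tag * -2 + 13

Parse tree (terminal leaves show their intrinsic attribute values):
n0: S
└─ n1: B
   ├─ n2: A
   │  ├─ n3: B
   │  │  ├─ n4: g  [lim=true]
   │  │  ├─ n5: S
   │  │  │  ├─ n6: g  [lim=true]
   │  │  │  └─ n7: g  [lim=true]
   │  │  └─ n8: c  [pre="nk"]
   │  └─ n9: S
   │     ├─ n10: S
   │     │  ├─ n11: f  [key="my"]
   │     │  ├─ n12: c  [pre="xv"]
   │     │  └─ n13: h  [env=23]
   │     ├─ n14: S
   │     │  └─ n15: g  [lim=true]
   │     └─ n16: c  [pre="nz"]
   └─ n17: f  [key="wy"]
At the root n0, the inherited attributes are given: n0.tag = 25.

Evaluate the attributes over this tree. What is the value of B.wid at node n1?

-7

1. n0.tag = 25  [given at root]
2. n1.live = true  [S.tag > 24]
3. n1.hot = 5  [S.tag * 3 - 70]
4. n1.sig = true  [true]
5. n2.env = 19  [B.hot + 14]
6. n2.hot = -5  [B.hot * -2 + 5]
7. n2.lim = "zu"  ["zu"]
8. n3.live = true  [A.hot > -6]
9. n3.hot = 13  [A.env - 6]
10. n3.sig = false  [A.hot > -5]
11. n4.lim = true  [terminal]
12. n5.tag = 4  [B.hot - 9]
13. n6.lim = true  [terminal]
14. n7.lim = true  [terminal]
15. n5.cnt = "kz"  ["kz"]
16. n5.depth = 26  [S.tag * -1 + 30]
17. n8.pre = "nk"  [terminal]
18. n3.wid = 8  [len(S.cnt) + 6]
19. n9.tag = -4  [A.hot * -2 - 14]
20. n10.tag = 21  [S₀.tag * -2 + 13]
21. n11.key = "my"  [terminal]
22. n12.pre = "xv"  [terminal]
23. n13.env = 23  [terminal]
24. n10.cnt = "uxv"  ["u" ++ c.pre]
25. n10.depth = 8  [h.env * -2 + 54]
26. n14.tag = 0  [len(S₁.cnt) - 3]
27. n15.lim = true  [terminal]
28. n14.cnt = "qw"  ["qw"]
29. n14.depth = 13  [S.tag * -2 + 13]
30. n16.pre = "nz"  [terminal]
31. n9.cnt = "nzqw"  [c.pre ++ S₂.cnt]
32. n9.depth = 10  [S₂.depth - 3]
33. n2.key = 9  [A.env - 10]
34. n17.key = "wy"  [terminal]
35. n1.wid = -7  [B.hot + A.key - 21]
36. n0.cnt = "kr"  ["kr"]
37. n0.depth = 21  [B.wid + 28]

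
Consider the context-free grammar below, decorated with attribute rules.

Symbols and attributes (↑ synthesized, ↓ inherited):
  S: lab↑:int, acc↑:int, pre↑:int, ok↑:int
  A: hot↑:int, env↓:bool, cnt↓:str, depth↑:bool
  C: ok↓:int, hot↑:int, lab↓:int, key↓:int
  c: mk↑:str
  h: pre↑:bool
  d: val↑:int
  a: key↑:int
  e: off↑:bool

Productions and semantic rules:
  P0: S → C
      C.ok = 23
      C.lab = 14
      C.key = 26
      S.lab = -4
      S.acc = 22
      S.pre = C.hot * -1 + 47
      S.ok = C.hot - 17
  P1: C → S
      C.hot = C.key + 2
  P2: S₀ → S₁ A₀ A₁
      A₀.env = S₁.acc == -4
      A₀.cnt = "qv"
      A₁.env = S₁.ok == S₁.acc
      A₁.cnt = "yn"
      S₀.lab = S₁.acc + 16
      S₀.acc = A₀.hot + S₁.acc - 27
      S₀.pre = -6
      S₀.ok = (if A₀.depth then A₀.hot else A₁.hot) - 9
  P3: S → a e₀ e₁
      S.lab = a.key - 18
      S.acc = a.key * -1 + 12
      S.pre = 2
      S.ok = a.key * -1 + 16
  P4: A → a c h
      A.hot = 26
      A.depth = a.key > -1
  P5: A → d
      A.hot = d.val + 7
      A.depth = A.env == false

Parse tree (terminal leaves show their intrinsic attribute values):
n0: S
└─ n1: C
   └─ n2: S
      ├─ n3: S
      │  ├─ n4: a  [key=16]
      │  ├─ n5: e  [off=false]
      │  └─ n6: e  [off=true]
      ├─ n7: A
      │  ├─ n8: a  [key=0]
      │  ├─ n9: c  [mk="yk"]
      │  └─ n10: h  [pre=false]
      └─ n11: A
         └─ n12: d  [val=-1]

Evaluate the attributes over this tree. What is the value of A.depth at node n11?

true

1. n1.ok = 23  [23]
2. n1.lab = 14  [14]
3. n1.key = 26  [26]
4. n4.key = 16  [terminal]
5. n5.off = false  [terminal]
6. n6.off = true  [terminal]
7. n3.lab = -2  [a.key - 18]
8. n3.acc = -4  [a.key * -1 + 12]
9. n3.pre = 2  [2]
10. n3.ok = 0  [a.key * -1 + 16]
11. n7.env = true  [S₁.acc == -4]
12. n7.cnt = "qv"  ["qv"]
13. n8.key = 0  [terminal]
14. n9.mk = "yk"  [terminal]
15. n10.pre = false  [terminal]
16. n7.hot = 26  [26]
17. n7.depth = true  [a.key > -1]
18. n11.env = false  [S₁.ok == S₁.acc]
19. n11.cnt = "yn"  ["yn"]
20. n12.val = -1  [terminal]
21. n11.hot = 6  [d.val + 7]
22. n11.depth = true  [A.env == false]
23. n2.lab = 12  [S₁.acc + 16]
24. n2.acc = -5  [A₀.hot + S₁.acc - 27]
25. n2.pre = -6  [-6]
26. n2.ok = 17  [(if A₀.depth then A₀.hot else A₁.hot) - 9]
27. n1.hot = 28  [C.key + 2]
28. n0.lab = -4  [-4]
29. n0.acc = 22  [22]
30. n0.pre = 19  [C.hot * -1 + 47]
31. n0.ok = 11  [C.hot - 17]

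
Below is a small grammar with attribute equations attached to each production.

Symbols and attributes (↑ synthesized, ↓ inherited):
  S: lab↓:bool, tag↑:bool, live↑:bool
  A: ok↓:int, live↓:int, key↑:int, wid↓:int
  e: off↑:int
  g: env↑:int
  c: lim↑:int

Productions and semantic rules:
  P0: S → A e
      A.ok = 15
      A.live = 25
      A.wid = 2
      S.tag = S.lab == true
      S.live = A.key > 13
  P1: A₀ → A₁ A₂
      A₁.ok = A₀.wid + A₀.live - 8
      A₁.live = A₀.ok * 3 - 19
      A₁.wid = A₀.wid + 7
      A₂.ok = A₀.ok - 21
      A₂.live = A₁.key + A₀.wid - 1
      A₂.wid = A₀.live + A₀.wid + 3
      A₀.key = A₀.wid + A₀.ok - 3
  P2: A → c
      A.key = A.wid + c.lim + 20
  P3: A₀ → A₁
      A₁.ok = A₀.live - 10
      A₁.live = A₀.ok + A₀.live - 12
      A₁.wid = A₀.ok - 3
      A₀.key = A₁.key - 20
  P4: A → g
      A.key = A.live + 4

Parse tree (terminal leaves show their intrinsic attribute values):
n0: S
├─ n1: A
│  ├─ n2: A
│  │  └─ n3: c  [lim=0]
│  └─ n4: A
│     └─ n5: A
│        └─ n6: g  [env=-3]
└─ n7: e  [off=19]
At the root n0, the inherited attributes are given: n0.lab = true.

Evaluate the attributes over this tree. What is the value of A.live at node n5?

12

1. n0.lab = true  [given at root]
2. n1.ok = 15  [15]
3. n1.live = 25  [25]
4. n1.wid = 2  [2]
5. n2.ok = 19  [A₀.wid + A₀.live - 8]
6. n2.live = 26  [A₀.ok * 3 - 19]
7. n2.wid = 9  [A₀.wid + 7]
8. n3.lim = 0  [terminal]
9. n2.key = 29  [A.wid + c.lim + 20]
10. n4.ok = -6  [A₀.ok - 21]
11. n4.live = 30  [A₁.key + A₀.wid - 1]
12. n4.wid = 30  [A₀.live + A₀.wid + 3]
13. n5.ok = 20  [A₀.live - 10]
14. n5.live = 12  [A₀.ok + A₀.live - 12]
15. n5.wid = -9  [A₀.ok - 3]
16. n6.env = -3  [terminal]
17. n5.key = 16  [A.live + 4]
18. n4.key = -4  [A₁.key - 20]
19. n1.key = 14  [A₀.wid + A₀.ok - 3]
20. n7.off = 19  [terminal]
21. n0.tag = true  [S.lab == true]
22. n0.live = true  [A.key > 13]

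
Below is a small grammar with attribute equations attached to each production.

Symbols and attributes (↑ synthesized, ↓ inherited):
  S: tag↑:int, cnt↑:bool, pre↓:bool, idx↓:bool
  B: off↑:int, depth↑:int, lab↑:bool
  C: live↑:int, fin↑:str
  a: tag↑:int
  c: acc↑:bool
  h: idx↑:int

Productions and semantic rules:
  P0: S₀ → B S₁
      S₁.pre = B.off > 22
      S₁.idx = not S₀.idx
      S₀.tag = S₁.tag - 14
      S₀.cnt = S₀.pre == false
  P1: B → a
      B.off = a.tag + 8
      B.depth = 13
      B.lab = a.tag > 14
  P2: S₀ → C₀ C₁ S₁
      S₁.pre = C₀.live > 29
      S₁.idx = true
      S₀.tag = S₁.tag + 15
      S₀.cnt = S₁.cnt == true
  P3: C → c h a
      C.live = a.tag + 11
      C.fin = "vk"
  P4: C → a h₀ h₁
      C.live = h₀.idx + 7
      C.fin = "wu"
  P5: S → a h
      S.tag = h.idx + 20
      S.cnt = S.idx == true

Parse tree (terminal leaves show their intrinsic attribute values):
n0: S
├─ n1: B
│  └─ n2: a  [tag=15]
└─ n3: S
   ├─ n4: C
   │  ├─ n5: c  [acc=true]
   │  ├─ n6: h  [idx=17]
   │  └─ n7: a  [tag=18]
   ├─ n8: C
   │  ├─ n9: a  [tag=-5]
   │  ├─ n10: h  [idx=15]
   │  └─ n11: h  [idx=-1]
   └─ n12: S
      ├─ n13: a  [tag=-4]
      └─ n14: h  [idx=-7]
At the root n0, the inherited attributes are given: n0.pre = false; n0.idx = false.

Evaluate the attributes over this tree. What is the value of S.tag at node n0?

1. n0.pre = false  [given at root]
2. n0.idx = false  [given at root]
3. n2.tag = 15  [terminal]
4. n1.off = 23  [a.tag + 8]
5. n1.depth = 13  [13]
6. n1.lab = true  [a.tag > 14]
7. n3.pre = true  [B.off > 22]
8. n3.idx = true  [not S₀.idx]
9. n5.acc = true  [terminal]
10. n6.idx = 17  [terminal]
11. n7.tag = 18  [terminal]
12. n4.live = 29  [a.tag + 11]
13. n4.fin = "vk"  ["vk"]
14. n9.tag = -5  [terminal]
15. n10.idx = 15  [terminal]
16. n11.idx = -1  [terminal]
17. n8.live = 22  [h₀.idx + 7]
18. n8.fin = "wu"  ["wu"]
19. n12.pre = false  [C₀.live > 29]
20. n12.idx = true  [true]
21. n13.tag = -4  [terminal]
22. n14.idx = -7  [terminal]
23. n12.tag = 13  [h.idx + 20]
24. n12.cnt = true  [S.idx == true]
25. n3.tag = 28  [S₁.tag + 15]
26. n3.cnt = true  [S₁.cnt == true]
27. n0.tag = 14  [S₁.tag - 14]
28. n0.cnt = true  [S₀.pre == false]

14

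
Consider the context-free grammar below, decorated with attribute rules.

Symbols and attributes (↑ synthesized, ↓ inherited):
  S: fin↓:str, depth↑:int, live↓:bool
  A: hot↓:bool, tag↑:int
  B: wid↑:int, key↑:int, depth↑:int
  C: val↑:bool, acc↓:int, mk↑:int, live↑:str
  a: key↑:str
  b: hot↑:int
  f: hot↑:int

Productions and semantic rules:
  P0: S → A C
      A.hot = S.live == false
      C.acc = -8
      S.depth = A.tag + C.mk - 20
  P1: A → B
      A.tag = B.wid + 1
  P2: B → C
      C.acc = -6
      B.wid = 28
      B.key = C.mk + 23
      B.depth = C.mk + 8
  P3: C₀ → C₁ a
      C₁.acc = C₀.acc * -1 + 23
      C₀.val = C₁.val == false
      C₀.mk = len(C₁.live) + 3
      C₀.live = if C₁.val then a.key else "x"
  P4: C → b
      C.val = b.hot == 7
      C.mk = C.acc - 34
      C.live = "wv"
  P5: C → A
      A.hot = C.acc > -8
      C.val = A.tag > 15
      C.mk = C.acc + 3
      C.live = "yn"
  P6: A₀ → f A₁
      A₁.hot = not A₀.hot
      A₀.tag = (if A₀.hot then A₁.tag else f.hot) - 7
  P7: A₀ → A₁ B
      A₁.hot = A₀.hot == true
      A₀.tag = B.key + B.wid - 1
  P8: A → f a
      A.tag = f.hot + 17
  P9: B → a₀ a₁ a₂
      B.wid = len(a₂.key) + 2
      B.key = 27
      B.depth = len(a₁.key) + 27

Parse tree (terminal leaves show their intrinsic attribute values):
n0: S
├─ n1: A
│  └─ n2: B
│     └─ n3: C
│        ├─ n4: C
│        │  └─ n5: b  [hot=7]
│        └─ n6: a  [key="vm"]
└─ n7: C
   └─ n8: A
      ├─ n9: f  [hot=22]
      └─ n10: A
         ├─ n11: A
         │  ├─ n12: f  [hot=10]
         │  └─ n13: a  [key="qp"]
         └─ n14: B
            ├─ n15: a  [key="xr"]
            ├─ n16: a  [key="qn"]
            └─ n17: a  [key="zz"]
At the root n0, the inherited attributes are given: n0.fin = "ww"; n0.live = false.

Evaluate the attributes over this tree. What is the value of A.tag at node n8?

1. n0.fin = "ww"  [given at root]
2. n0.live = false  [given at root]
3. n1.hot = true  [S.live == false]
4. n3.acc = -6  [-6]
5. n4.acc = 29  [C₀.acc * -1 + 23]
6. n5.hot = 7  [terminal]
7. n4.val = true  [b.hot == 7]
8. n4.mk = -5  [C.acc - 34]
9. n4.live = "wv"  ["wv"]
10. n6.key = "vm"  [terminal]
11. n3.val = false  [C₁.val == false]
12. n3.mk = 5  [len(C₁.live) + 3]
13. n3.live = "vm"  [if C₁.val then a.key else "x"]
14. n2.wid = 28  [28]
15. n2.key = 28  [C.mk + 23]
16. n2.depth = 13  [C.mk + 8]
17. n1.tag = 29  [B.wid + 1]
18. n7.acc = -8  [-8]
19. n8.hot = false  [C.acc > -8]
20. n9.hot = 22  [terminal]
21. n10.hot = true  [not A₀.hot]
22. n11.hot = true  [A₀.hot == true]
23. n12.hot = 10  [terminal]
24. n13.key = "qp"  [terminal]
25. n11.tag = 27  [f.hot + 17]
26. n15.key = "xr"  [terminal]
27. n16.key = "qn"  [terminal]
28. n17.key = "zz"  [terminal]
29. n14.wid = 4  [len(a₂.key) + 2]
30. n14.key = 27  [27]
31. n14.depth = 29  [len(a₁.key) + 27]
32. n10.tag = 30  [B.key + B.wid - 1]
33. n8.tag = 15  [(if A₀.hot then A₁.tag else f.hot) - 7]
34. n7.val = false  [A.tag > 15]
35. n7.mk = -5  [C.acc + 3]
36. n7.live = "yn"  ["yn"]
37. n0.depth = 4  [A.tag + C.mk - 20]

15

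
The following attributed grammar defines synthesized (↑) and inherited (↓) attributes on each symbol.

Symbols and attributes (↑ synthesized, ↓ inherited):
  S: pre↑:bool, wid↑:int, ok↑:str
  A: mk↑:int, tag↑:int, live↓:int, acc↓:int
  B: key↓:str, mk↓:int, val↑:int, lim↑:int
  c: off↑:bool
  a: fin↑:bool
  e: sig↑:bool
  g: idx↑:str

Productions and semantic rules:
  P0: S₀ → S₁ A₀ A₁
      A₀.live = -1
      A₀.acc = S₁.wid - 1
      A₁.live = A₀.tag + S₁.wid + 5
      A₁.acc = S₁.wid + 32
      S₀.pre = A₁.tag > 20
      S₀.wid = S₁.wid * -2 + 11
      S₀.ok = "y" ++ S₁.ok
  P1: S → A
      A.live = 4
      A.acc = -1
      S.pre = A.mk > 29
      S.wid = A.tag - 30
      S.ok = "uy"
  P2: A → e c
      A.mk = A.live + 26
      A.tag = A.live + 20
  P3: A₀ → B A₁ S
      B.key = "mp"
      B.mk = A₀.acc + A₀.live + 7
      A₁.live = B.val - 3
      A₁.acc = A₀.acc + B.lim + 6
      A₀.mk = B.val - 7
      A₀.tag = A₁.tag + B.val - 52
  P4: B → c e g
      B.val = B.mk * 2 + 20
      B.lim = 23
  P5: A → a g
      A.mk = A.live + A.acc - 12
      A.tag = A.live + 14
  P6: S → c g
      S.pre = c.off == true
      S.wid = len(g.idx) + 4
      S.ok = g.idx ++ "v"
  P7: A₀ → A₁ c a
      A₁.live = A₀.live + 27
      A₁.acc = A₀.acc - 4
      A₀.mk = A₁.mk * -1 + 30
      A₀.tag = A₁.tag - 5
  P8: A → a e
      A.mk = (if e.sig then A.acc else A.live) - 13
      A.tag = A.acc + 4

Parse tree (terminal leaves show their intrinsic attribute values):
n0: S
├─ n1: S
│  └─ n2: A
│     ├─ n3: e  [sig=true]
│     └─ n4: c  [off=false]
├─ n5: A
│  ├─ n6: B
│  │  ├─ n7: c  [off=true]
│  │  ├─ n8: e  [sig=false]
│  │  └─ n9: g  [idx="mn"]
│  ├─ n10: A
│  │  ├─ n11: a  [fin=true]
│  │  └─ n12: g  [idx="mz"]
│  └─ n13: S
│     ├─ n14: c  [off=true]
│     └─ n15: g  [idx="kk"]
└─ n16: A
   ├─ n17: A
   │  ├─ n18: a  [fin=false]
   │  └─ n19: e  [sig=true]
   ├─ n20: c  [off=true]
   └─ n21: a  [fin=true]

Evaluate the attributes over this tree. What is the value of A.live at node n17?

1. n2.live = 4  [4]
2. n2.acc = -1  [-1]
3. n3.sig = true  [terminal]
4. n4.off = false  [terminal]
5. n2.mk = 30  [A.live + 26]
6. n2.tag = 24  [A.live + 20]
7. n1.pre = true  [A.mk > 29]
8. n1.wid = -6  [A.tag - 30]
9. n1.ok = "uy"  ["uy"]
10. n5.live = -1  [-1]
11. n5.acc = -7  [S₁.wid - 1]
12. n6.key = "mp"  ["mp"]
13. n6.mk = -1  [A₀.acc + A₀.live + 7]
14. n7.off = true  [terminal]
15. n8.sig = false  [terminal]
16. n9.idx = "mn"  [terminal]
17. n6.val = 18  [B.mk * 2 + 20]
18. n6.lim = 23  [23]
19. n10.live = 15  [B.val - 3]
20. n10.acc = 22  [A₀.acc + B.lim + 6]
21. n11.fin = true  [terminal]
22. n12.idx = "mz"  [terminal]
23. n10.mk = 25  [A.live + A.acc - 12]
24. n10.tag = 29  [A.live + 14]
25. n14.off = true  [terminal]
26. n15.idx = "kk"  [terminal]
27. n13.pre = true  [c.off == true]
28. n13.wid = 6  [len(g.idx) + 4]
29. n13.ok = "kkv"  [g.idx ++ "v"]
30. n5.mk = 11  [B.val - 7]
31. n5.tag = -5  [A₁.tag + B.val - 52]
32. n16.live = -6  [A₀.tag + S₁.wid + 5]
33. n16.acc = 26  [S₁.wid + 32]
34. n17.live = 21  [A₀.live + 27]
35. n17.acc = 22  [A₀.acc - 4]
36. n18.fin = false  [terminal]
37. n19.sig = true  [terminal]
38. n17.mk = 9  [(if e.sig then A.acc else A.live) - 13]
39. n17.tag = 26  [A.acc + 4]
40. n20.off = true  [terminal]
41. n21.fin = true  [terminal]
42. n16.mk = 21  [A₁.mk * -1 + 30]
43. n16.tag = 21  [A₁.tag - 5]
44. n0.pre = true  [A₁.tag > 20]
45. n0.wid = 23  [S₁.wid * -2 + 11]
46. n0.ok = "yuy"  ["y" ++ S₁.ok]

21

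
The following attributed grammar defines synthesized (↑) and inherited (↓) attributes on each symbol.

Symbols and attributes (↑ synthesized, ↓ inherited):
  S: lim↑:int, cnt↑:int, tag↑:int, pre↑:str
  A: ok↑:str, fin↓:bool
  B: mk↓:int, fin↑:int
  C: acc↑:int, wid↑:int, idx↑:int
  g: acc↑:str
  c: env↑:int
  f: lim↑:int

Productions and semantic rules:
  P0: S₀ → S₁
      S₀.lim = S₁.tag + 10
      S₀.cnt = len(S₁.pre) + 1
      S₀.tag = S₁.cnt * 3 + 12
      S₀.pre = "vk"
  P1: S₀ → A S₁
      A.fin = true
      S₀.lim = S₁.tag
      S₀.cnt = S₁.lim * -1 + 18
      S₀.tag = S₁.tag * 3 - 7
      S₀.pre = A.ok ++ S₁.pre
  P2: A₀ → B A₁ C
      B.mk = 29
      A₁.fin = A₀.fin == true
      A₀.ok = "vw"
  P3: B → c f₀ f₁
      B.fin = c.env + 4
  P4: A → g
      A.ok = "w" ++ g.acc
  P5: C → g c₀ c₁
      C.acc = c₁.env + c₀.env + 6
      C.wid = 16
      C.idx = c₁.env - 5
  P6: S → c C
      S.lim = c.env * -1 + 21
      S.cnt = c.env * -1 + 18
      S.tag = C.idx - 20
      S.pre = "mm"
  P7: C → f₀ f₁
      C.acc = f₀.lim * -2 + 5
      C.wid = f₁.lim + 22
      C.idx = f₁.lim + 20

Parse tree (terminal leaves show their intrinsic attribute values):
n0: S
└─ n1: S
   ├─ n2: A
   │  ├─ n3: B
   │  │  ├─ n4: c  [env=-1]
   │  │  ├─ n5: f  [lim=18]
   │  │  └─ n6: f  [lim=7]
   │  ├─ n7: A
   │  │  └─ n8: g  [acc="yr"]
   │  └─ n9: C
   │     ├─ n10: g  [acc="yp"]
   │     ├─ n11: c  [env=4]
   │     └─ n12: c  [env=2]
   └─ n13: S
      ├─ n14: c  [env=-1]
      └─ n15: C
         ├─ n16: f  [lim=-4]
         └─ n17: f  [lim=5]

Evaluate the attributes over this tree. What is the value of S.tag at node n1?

1. n2.fin = true  [true]
2. n3.mk = 29  [29]
3. n4.env = -1  [terminal]
4. n5.lim = 18  [terminal]
5. n6.lim = 7  [terminal]
6. n3.fin = 3  [c.env + 4]
7. n7.fin = true  [A₀.fin == true]
8. n8.acc = "yr"  [terminal]
9. n7.ok = "wyr"  ["w" ++ g.acc]
10. n10.acc = "yp"  [terminal]
11. n11.env = 4  [terminal]
12. n12.env = 2  [terminal]
13. n9.acc = 12  [c₁.env + c₀.env + 6]
14. n9.wid = 16  [16]
15. n9.idx = -3  [c₁.env - 5]
16. n2.ok = "vw"  ["vw"]
17. n14.env = -1  [terminal]
18. n16.lim = -4  [terminal]
19. n17.lim = 5  [terminal]
20. n15.acc = 13  [f₀.lim * -2 + 5]
21. n15.wid = 27  [f₁.lim + 22]
22. n15.idx = 25  [f₁.lim + 20]
23. n13.lim = 22  [c.env * -1 + 21]
24. n13.cnt = 19  [c.env * -1 + 18]
25. n13.tag = 5  [C.idx - 20]
26. n13.pre = "mm"  ["mm"]
27. n1.lim = 5  [S₁.tag]
28. n1.cnt = -4  [S₁.lim * -1 + 18]
29. n1.tag = 8  [S₁.tag * 3 - 7]
30. n1.pre = "vwmm"  [A.ok ++ S₁.pre]
31. n0.lim = 18  [S₁.tag + 10]
32. n0.cnt = 5  [len(S₁.pre) + 1]
33. n0.tag = 0  [S₁.cnt * 3 + 12]
34. n0.pre = "vk"  ["vk"]

8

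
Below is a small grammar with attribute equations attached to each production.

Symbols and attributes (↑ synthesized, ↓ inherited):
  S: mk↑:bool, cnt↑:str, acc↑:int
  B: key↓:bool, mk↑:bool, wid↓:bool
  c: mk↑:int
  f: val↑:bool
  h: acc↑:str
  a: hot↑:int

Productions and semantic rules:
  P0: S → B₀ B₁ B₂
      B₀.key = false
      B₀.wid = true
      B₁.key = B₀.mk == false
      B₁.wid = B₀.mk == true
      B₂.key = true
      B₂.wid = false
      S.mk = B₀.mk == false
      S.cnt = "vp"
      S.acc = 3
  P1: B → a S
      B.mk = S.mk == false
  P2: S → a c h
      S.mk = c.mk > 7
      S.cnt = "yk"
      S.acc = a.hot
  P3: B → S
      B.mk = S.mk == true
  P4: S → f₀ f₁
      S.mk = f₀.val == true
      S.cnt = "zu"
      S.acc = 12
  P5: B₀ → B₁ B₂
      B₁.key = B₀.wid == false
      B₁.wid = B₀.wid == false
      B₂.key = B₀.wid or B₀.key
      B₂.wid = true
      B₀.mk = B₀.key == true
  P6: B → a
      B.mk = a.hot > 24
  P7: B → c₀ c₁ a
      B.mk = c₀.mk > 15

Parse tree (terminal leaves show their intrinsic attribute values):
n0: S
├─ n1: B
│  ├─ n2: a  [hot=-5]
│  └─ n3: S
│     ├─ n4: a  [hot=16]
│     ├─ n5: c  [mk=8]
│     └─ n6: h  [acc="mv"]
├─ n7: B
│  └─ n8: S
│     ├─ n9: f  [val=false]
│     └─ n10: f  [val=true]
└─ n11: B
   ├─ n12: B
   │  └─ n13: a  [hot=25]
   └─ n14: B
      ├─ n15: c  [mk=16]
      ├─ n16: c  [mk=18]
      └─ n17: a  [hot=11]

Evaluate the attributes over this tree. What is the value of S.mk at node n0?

1. n1.key = false  [false]
2. n1.wid = true  [true]
3. n2.hot = -5  [terminal]
4. n4.hot = 16  [terminal]
5. n5.mk = 8  [terminal]
6. n6.acc = "mv"  [terminal]
7. n3.mk = true  [c.mk > 7]
8. n3.cnt = "yk"  ["yk"]
9. n3.acc = 16  [a.hot]
10. n1.mk = false  [S.mk == false]
11. n7.key = true  [B₀.mk == false]
12. n7.wid = false  [B₀.mk == true]
13. n9.val = false  [terminal]
14. n10.val = true  [terminal]
15. n8.mk = false  [f₀.val == true]
16. n8.cnt = "zu"  ["zu"]
17. n8.acc = 12  [12]
18. n7.mk = false  [S.mk == true]
19. n11.key = true  [true]
20. n11.wid = false  [false]
21. n12.key = true  [B₀.wid == false]
22. n12.wid = true  [B₀.wid == false]
23. n13.hot = 25  [terminal]
24. n12.mk = true  [a.hot > 24]
25. n14.key = true  [B₀.wid or B₀.key]
26. n14.wid = true  [true]
27. n15.mk = 16  [terminal]
28. n16.mk = 18  [terminal]
29. n17.hot = 11  [terminal]
30. n14.mk = true  [c₀.mk > 15]
31. n11.mk = true  [B₀.key == true]
32. n0.mk = true  [B₀.mk == false]
33. n0.cnt = "vp"  ["vp"]
34. n0.acc = 3  [3]

true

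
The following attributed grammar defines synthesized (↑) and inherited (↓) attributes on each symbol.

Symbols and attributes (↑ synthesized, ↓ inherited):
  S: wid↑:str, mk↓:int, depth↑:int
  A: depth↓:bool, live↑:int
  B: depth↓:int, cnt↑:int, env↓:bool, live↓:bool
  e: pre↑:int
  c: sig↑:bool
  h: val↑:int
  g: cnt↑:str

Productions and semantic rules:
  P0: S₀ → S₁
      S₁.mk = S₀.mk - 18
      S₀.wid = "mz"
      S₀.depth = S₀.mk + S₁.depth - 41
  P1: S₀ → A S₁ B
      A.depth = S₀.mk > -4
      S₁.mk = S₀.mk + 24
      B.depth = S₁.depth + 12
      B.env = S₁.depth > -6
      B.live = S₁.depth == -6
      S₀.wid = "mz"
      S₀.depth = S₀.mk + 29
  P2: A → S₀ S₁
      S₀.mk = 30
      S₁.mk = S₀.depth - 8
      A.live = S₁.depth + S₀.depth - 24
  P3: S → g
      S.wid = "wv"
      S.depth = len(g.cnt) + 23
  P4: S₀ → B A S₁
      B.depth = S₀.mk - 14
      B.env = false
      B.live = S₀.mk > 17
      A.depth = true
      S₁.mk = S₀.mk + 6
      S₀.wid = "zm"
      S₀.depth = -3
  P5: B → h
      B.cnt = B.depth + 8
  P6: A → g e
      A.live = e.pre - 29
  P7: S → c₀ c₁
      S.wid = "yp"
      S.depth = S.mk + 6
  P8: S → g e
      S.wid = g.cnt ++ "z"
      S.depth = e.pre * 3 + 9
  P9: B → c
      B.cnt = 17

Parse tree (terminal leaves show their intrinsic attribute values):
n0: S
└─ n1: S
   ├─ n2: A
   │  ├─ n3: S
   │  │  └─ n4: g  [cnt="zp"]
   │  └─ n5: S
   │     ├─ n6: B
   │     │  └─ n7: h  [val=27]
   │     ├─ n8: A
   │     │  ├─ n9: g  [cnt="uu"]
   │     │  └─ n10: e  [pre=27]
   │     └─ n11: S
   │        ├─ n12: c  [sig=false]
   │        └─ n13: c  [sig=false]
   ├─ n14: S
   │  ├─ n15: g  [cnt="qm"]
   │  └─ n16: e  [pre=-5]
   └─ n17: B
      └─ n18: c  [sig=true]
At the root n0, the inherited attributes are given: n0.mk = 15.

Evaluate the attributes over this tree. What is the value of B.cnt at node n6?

1. n0.mk = 15  [given at root]
2. n1.mk = -3  [S₀.mk - 18]
3. n2.depth = true  [S₀.mk > -4]
4. n3.mk = 30  [30]
5. n4.cnt = "zp"  [terminal]
6. n3.wid = "wv"  ["wv"]
7. n3.depth = 25  [len(g.cnt) + 23]
8. n5.mk = 17  [S₀.depth - 8]
9. n6.depth = 3  [S₀.mk - 14]
10. n6.env = false  [false]
11. n6.live = false  [S₀.mk > 17]
12. n7.val = 27  [terminal]
13. n6.cnt = 11  [B.depth + 8]
14. n8.depth = true  [true]
15. n9.cnt = "uu"  [terminal]
16. n10.pre = 27  [terminal]
17. n8.live = -2  [e.pre - 29]
18. n11.mk = 23  [S₀.mk + 6]
19. n12.sig = false  [terminal]
20. n13.sig = false  [terminal]
21. n11.wid = "yp"  ["yp"]
22. n11.depth = 29  [S.mk + 6]
23. n5.wid = "zm"  ["zm"]
24. n5.depth = -3  [-3]
25. n2.live = -2  [S₁.depth + S₀.depth - 24]
26. n14.mk = 21  [S₀.mk + 24]
27. n15.cnt = "qm"  [terminal]
28. n16.pre = -5  [terminal]
29. n14.wid = "qmz"  [g.cnt ++ "z"]
30. n14.depth = -6  [e.pre * 3 + 9]
31. n17.depth = 6  [S₁.depth + 12]
32. n17.env = false  [S₁.depth > -6]
33. n17.live = true  [S₁.depth == -6]
34. n18.sig = true  [terminal]
35. n17.cnt = 17  [17]
36. n1.wid = "mz"  ["mz"]
37. n1.depth = 26  [S₀.mk + 29]
38. n0.wid = "mz"  ["mz"]
39. n0.depth = 0  [S₀.mk + S₁.depth - 41]

11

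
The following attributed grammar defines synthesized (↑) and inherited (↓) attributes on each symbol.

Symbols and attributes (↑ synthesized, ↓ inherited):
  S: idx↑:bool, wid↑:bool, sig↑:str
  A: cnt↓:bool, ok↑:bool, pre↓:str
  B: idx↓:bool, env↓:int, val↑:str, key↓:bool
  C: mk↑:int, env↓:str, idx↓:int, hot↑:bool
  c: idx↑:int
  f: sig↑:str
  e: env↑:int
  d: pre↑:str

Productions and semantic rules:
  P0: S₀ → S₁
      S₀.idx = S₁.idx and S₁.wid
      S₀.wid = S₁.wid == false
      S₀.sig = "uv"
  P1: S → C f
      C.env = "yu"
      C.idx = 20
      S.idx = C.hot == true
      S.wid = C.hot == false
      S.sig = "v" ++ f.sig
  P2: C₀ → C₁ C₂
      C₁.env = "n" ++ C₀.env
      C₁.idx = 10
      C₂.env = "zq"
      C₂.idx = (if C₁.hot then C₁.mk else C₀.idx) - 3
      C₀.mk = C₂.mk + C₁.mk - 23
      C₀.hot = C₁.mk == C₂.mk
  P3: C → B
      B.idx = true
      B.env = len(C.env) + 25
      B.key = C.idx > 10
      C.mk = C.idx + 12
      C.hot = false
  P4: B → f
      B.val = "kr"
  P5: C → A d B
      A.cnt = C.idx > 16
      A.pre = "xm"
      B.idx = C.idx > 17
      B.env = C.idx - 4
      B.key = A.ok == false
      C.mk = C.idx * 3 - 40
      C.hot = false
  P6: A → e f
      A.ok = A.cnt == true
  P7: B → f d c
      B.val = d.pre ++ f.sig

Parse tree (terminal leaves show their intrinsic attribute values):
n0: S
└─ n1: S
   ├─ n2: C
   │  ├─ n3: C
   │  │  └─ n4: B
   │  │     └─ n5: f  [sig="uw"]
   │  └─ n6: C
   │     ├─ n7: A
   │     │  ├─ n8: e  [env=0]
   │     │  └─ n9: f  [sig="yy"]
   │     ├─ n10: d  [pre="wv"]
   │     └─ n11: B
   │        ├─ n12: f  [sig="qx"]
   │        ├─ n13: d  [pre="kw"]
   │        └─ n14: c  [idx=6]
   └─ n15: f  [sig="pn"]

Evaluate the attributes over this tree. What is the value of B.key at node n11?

1. n2.env = "yu"  ["yu"]
2. n2.idx = 20  [20]
3. n3.env = "nyu"  ["n" ++ C₀.env]
4. n3.idx = 10  [10]
5. n4.idx = true  [true]
6. n4.env = 28  [len(C.env) + 25]
7. n4.key = false  [C.idx > 10]
8. n5.sig = "uw"  [terminal]
9. n4.val = "kr"  ["kr"]
10. n3.mk = 22  [C.idx + 12]
11. n3.hot = false  [false]
12. n6.env = "zq"  ["zq"]
13. n6.idx = 17  [(if C₁.hot then C₁.mk else C₀.idx) - 3]
14. n7.cnt = true  [C.idx > 16]
15. n7.pre = "xm"  ["xm"]
16. n8.env = 0  [terminal]
17. n9.sig = "yy"  [terminal]
18. n7.ok = true  [A.cnt == true]
19. n10.pre = "wv"  [terminal]
20. n11.idx = false  [C.idx > 17]
21. n11.env = 13  [C.idx - 4]
22. n11.key = false  [A.ok == false]
23. n12.sig = "qx"  [terminal]
24. n13.pre = "kw"  [terminal]
25. n14.idx = 6  [terminal]
26. n11.val = "kwqx"  [d.pre ++ f.sig]
27. n6.mk = 11  [C.idx * 3 - 40]
28. n6.hot = false  [false]
29. n2.mk = 10  [C₂.mk + C₁.mk - 23]
30. n2.hot = false  [C₁.mk == C₂.mk]
31. n15.sig = "pn"  [terminal]
32. n1.idx = false  [C.hot == true]
33. n1.wid = true  [C.hot == false]
34. n1.sig = "vpn"  ["v" ++ f.sig]
35. n0.idx = false  [S₁.idx and S₁.wid]
36. n0.wid = false  [S₁.wid == false]
37. n0.sig = "uv"  ["uv"]

false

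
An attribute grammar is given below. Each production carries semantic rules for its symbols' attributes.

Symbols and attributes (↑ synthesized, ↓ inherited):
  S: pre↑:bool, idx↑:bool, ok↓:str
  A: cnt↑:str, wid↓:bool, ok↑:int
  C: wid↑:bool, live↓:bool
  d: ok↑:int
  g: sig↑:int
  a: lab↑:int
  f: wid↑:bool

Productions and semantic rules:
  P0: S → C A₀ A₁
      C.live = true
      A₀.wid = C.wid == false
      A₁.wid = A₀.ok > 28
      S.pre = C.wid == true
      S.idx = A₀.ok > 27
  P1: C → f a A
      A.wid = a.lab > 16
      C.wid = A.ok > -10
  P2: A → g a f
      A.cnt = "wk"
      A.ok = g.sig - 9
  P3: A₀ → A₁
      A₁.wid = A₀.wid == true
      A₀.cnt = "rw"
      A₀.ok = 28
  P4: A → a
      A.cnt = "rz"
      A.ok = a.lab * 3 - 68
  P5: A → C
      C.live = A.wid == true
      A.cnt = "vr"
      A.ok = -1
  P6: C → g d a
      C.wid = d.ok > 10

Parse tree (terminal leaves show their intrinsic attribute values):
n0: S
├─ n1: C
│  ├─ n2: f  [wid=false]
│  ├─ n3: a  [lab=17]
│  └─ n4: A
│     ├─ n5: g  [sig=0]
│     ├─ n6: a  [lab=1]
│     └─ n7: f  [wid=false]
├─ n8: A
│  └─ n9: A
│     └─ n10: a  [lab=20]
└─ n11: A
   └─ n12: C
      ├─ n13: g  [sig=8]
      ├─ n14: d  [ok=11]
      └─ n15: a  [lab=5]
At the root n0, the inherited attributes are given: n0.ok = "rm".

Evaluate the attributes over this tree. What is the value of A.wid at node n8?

1. n0.ok = "rm"  [given at root]
2. n1.live = true  [true]
3. n2.wid = false  [terminal]
4. n3.lab = 17  [terminal]
5. n4.wid = true  [a.lab > 16]
6. n5.sig = 0  [terminal]
7. n6.lab = 1  [terminal]
8. n7.wid = false  [terminal]
9. n4.cnt = "wk"  ["wk"]
10. n4.ok = -9  [g.sig - 9]
11. n1.wid = true  [A.ok > -10]
12. n8.wid = false  [C.wid == false]
13. n9.wid = false  [A₀.wid == true]
14. n10.lab = 20  [terminal]
15. n9.cnt = "rz"  ["rz"]
16. n9.ok = -8  [a.lab * 3 - 68]
17. n8.cnt = "rw"  ["rw"]
18. n8.ok = 28  [28]
19. n11.wid = false  [A₀.ok > 28]
20. n12.live = false  [A.wid == true]
21. n13.sig = 8  [terminal]
22. n14.ok = 11  [terminal]
23. n15.lab = 5  [terminal]
24. n12.wid = true  [d.ok > 10]
25. n11.cnt = "vr"  ["vr"]
26. n11.ok = -1  [-1]
27. n0.pre = true  [C.wid == true]
28. n0.idx = true  [A₀.ok > 27]

false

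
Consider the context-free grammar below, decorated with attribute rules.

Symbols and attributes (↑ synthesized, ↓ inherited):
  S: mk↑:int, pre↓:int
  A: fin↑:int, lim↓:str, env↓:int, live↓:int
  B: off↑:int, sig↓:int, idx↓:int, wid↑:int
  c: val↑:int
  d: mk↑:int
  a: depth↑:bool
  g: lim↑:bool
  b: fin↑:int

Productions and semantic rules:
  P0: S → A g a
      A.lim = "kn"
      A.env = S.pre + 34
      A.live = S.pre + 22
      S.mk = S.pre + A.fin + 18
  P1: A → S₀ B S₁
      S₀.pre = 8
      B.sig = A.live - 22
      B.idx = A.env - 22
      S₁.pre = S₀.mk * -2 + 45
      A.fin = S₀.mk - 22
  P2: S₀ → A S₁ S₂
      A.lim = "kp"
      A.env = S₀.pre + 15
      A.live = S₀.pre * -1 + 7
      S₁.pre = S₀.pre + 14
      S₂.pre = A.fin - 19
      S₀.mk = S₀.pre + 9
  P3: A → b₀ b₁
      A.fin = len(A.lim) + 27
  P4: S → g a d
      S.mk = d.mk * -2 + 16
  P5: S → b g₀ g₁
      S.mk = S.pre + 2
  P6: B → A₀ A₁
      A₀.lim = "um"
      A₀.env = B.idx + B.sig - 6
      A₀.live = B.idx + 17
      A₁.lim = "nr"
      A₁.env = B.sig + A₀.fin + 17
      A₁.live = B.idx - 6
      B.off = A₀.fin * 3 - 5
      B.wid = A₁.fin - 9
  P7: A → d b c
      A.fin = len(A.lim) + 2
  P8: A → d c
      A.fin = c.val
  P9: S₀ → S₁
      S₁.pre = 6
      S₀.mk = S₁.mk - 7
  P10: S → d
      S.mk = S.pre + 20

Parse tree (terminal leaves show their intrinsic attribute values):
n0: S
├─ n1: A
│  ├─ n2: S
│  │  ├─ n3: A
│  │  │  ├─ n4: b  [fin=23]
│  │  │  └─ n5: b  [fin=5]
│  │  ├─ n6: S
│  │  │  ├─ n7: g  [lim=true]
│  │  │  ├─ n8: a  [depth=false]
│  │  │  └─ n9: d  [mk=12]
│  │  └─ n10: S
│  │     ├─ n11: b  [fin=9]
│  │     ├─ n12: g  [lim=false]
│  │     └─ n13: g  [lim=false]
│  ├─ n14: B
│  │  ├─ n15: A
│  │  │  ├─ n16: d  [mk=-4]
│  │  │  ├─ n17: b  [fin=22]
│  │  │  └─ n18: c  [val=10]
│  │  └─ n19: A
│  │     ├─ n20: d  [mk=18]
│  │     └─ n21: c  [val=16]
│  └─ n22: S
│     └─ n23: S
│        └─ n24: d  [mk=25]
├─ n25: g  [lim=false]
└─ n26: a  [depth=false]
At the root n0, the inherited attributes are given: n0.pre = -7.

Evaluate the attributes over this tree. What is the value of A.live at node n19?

1. n0.pre = -7  [given at root]
2. n1.lim = "kn"  ["kn"]
3. n1.env = 27  [S.pre + 34]
4. n1.live = 15  [S.pre + 22]
5. n2.pre = 8  [8]
6. n3.lim = "kp"  ["kp"]
7. n3.env = 23  [S₀.pre + 15]
8. n3.live = -1  [S₀.pre * -1 + 7]
9. n4.fin = 23  [terminal]
10. n5.fin = 5  [terminal]
11. n3.fin = 29  [len(A.lim) + 27]
12. n6.pre = 22  [S₀.pre + 14]
13. n7.lim = true  [terminal]
14. n8.depth = false  [terminal]
15. n9.mk = 12  [terminal]
16. n6.mk = -8  [d.mk * -2 + 16]
17. n10.pre = 10  [A.fin - 19]
18. n11.fin = 9  [terminal]
19. n12.lim = false  [terminal]
20. n13.lim = false  [terminal]
21. n10.mk = 12  [S.pre + 2]
22. n2.mk = 17  [S₀.pre + 9]
23. n14.sig = -7  [A.live - 22]
24. n14.idx = 5  [A.env - 22]
25. n15.lim = "um"  ["um"]
26. n15.env = -8  [B.idx + B.sig - 6]
27. n15.live = 22  [B.idx + 17]
28. n16.mk = -4  [terminal]
29. n17.fin = 22  [terminal]
30. n18.val = 10  [terminal]
31. n15.fin = 4  [len(A.lim) + 2]
32. n19.lim = "nr"  ["nr"]
33. n19.env = 14  [B.sig + A₀.fin + 17]
34. n19.live = -1  [B.idx - 6]
35. n20.mk = 18  [terminal]
36. n21.val = 16  [terminal]
37. n19.fin = 16  [c.val]
38. n14.off = 7  [A₀.fin * 3 - 5]
39. n14.wid = 7  [A₁.fin - 9]
40. n22.pre = 11  [S₀.mk * -2 + 45]
41. n23.pre = 6  [6]
42. n24.mk = 25  [terminal]
43. n23.mk = 26  [S.pre + 20]
44. n22.mk = 19  [S₁.mk - 7]
45. n1.fin = -5  [S₀.mk - 22]
46. n25.lim = false  [terminal]
47. n26.depth = false  [terminal]
48. n0.mk = 6  [S.pre + A.fin + 18]

-1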